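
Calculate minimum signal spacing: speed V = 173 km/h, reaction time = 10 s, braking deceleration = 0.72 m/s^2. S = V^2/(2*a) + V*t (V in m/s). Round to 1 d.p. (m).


V = 173 / 3.6 = 48.0556 m/s
Braking distance = 48.0556^2 / (2*0.72) = 1603.7058 m
Sighting distance = 48.0556 * 10 = 480.5556 m
S = 1603.7058 + 480.5556 = 2084.3 m

2084.3


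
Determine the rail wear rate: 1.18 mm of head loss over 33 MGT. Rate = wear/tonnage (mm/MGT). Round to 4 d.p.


Wear rate = total wear / cumulative tonnage
Rate = 1.18 / 33
Rate = 0.0358 mm/MGT

0.0358


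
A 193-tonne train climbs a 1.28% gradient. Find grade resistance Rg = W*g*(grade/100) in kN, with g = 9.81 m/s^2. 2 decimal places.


Rg = W * 9.81 * grade / 100
Rg = 193 * 9.81 * 1.28 / 100
Rg = 1893.33 * 0.0128
Rg = 24.23 kN

24.23


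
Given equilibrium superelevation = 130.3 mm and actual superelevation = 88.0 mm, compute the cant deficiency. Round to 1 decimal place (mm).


Cant deficiency = equilibrium cant - actual cant
CD = 130.3 - 88.0
CD = 42.3 mm

42.3


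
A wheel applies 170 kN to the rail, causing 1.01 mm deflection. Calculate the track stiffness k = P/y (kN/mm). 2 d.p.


Track stiffness k = P / y
k = 170 / 1.01
k = 168.32 kN/mm

168.32


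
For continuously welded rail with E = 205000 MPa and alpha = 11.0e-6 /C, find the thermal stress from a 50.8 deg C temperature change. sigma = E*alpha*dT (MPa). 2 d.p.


sigma = E * alpha * dT
sigma = 205000 * 11.0e-6 * 50.8
sigma = 2.255 * 50.8
sigma = 114.55 MPa

114.55


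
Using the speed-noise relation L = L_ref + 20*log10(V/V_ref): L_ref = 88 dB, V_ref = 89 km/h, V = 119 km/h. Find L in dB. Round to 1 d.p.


V/V_ref = 119 / 89 = 1.337079
log10(1.337079) = 0.126157
20 * 0.126157 = 2.5231
L = 88 + 2.5231 = 90.5 dB

90.5


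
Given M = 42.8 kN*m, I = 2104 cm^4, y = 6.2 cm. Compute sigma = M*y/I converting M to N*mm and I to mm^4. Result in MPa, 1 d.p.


Convert units:
M = 42.8 kN*m = 42800000 N*mm
y = 6.2 cm = 62 mm
I = 2104 cm^4 = 21040000 mm^4
sigma = 42800000 * 62 / 21040000
sigma = 126.1 MPa

126.1


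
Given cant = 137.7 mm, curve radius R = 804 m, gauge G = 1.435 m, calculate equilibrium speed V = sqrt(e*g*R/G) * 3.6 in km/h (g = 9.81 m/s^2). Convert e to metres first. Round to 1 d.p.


Convert cant: e = 137.7 mm = 0.1377 m
V_ms = sqrt(0.1377 * 9.81 * 804 / 1.435)
V_ms = sqrt(756.84526) = 27.5108 m/s
V = 27.5108 * 3.6 = 99.0 km/h

99.0


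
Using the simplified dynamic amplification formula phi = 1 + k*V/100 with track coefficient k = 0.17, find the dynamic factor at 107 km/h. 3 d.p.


phi = 1 + k * V / 100
phi = 1 + 0.17 * 107 / 100
phi = 1 + 0.1819
phi = 1.182

1.182


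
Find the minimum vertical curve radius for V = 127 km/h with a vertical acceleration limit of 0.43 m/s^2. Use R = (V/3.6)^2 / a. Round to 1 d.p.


Convert speed: V = 127 / 3.6 = 35.2778 m/s
V^2 = 1244.5216 m^2/s^2
R_v = 1244.5216 / 0.43
R_v = 2894.2 m

2894.2


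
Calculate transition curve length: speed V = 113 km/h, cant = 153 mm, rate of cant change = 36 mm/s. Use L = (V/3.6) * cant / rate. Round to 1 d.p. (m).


Convert speed: V = 113 / 3.6 = 31.3889 m/s
L = 31.3889 * 153 / 36
L = 4802.5 / 36
L = 133.4 m

133.4


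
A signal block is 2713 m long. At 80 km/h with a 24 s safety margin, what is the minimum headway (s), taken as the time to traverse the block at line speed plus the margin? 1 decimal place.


V = 80 / 3.6 = 22.2222 m/s
Block traversal time = 2713 / 22.2222 = 122.085 s
Headway = 122.085 + 24
Headway = 146.1 s

146.1


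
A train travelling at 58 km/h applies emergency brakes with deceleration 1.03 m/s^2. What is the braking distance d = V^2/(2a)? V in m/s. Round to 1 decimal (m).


Convert speed: V = 58 / 3.6 = 16.1111 m/s
V^2 = 259.5679
d = 259.5679 / (2 * 1.03)
d = 259.5679 / 2.06
d = 126.0 m

126.0


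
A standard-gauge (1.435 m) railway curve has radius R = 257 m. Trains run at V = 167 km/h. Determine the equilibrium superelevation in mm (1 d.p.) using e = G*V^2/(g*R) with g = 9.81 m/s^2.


Convert speed: V = 167 / 3.6 = 46.3889 m/s
Apply formula: e = 1.435 * 46.3889^2 / (9.81 * 257)
e = 1.435 * 2151.929 / 2521.17
e = 1.224835 m = 1224.8 mm

1224.8


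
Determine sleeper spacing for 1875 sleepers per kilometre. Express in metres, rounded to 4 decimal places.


Spacing = 1000 m / number of sleepers
Spacing = 1000 / 1875
Spacing = 0.5333 m

0.5333


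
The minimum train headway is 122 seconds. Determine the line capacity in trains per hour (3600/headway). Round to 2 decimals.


Capacity = 3600 / headway
Capacity = 3600 / 122
Capacity = 29.51 trains/hour

29.51


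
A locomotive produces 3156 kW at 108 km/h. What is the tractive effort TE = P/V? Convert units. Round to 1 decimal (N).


Convert: P = 3156 kW = 3156000 W
V = 108 / 3.6 = 30.0 m/s
TE = 3156000 / 30.0
TE = 105200.0 N

105200.0


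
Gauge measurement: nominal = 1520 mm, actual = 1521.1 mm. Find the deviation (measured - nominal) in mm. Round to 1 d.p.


Deviation = measured - nominal
Deviation = 1521.1 - 1520
Deviation = 1.1 mm

1.1


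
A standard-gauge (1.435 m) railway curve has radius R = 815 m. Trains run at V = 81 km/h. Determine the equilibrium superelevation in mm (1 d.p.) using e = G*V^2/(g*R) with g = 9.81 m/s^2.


Convert speed: V = 81 / 3.6 = 22.5 m/s
Apply formula: e = 1.435 * 22.5^2 / (9.81 * 815)
e = 1.435 * 506.25 / 7995.15
e = 0.090864 m = 90.9 mm

90.9


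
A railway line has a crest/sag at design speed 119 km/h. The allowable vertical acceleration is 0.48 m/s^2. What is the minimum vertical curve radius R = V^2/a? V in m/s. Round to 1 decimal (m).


Convert speed: V = 119 / 3.6 = 33.0556 m/s
V^2 = 1092.6698 m^2/s^2
R_v = 1092.6698 / 0.48
R_v = 2276.4 m

2276.4


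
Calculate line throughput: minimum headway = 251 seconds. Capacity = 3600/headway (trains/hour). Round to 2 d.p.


Capacity = 3600 / headway
Capacity = 3600 / 251
Capacity = 14.34 trains/hour

14.34


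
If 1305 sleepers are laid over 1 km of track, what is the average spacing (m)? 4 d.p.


Spacing = 1000 m / number of sleepers
Spacing = 1000 / 1305
Spacing = 0.7663 m

0.7663


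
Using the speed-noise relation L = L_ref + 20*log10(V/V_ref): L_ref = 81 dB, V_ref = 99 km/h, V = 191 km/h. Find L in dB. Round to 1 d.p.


V/V_ref = 191 / 99 = 1.929293
log10(1.929293) = 0.285398
20 * 0.285398 = 5.708
L = 81 + 5.708 = 86.7 dB

86.7


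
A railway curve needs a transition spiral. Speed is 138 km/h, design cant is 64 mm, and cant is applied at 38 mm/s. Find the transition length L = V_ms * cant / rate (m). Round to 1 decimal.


Convert speed: V = 138 / 3.6 = 38.3333 m/s
L = 38.3333 * 64 / 38
L = 2453.3333 / 38
L = 64.6 m

64.6


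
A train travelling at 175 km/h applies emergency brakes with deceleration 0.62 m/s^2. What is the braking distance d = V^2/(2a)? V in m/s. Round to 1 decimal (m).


Convert speed: V = 175 / 3.6 = 48.6111 m/s
V^2 = 2363.0401
d = 2363.0401 / (2 * 0.62)
d = 2363.0401 / 1.24
d = 1905.7 m

1905.7


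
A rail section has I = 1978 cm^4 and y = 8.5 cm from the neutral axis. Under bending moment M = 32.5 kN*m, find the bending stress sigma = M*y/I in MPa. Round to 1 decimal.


Convert units:
M = 32.5 kN*m = 32500000 N*mm
y = 8.5 cm = 85 mm
I = 1978 cm^4 = 19780000 mm^4
sigma = 32500000 * 85 / 19780000
sigma = 139.7 MPa

139.7


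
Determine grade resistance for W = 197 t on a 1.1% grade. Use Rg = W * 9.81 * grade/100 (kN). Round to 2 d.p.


Rg = W * 9.81 * grade / 100
Rg = 197 * 9.81 * 1.1 / 100
Rg = 1932.57 * 0.011
Rg = 21.26 kN

21.26


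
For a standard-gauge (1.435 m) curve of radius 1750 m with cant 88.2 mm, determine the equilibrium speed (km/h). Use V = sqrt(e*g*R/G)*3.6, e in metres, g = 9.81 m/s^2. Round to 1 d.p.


Convert cant: e = 88.2 mm = 0.0882 m
V_ms = sqrt(0.0882 * 9.81 * 1750 / 1.435)
V_ms = sqrt(1055.173171) = 32.4834 m/s
V = 32.4834 * 3.6 = 116.9 km/h

116.9


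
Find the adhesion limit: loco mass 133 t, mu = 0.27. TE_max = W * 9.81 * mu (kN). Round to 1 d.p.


TE_max = W * g * mu
TE_max = 133 * 9.81 * 0.27
TE_max = 1304.73 * 0.27
TE_max = 352.3 kN

352.3


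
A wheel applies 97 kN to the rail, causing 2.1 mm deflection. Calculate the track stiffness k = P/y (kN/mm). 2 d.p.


Track stiffness k = P / y
k = 97 / 2.1
k = 46.19 kN/mm

46.19


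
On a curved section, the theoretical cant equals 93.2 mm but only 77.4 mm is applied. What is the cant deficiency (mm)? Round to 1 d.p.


Cant deficiency = equilibrium cant - actual cant
CD = 93.2 - 77.4
CD = 15.8 mm

15.8


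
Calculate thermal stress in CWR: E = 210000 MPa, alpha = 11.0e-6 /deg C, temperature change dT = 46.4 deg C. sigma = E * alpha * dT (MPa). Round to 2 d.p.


sigma = E * alpha * dT
sigma = 210000 * 11.0e-6 * 46.4
sigma = 2.31 * 46.4
sigma = 107.18 MPa

107.18


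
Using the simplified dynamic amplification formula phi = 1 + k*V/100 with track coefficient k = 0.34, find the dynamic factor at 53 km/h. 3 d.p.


phi = 1 + k * V / 100
phi = 1 + 0.34 * 53 / 100
phi = 1 + 0.1802
phi = 1.180

1.180


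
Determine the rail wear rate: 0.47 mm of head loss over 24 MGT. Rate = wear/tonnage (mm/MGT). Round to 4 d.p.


Wear rate = total wear / cumulative tonnage
Rate = 0.47 / 24
Rate = 0.0196 mm/MGT

0.0196


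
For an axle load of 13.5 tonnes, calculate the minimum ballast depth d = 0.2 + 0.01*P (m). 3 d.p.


d = 0.2 + 0.01 * 13.5
d = 0.2 + 0.135
d = 0.335 m

0.335


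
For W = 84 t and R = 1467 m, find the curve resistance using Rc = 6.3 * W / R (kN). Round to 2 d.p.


Rc = 6.3 * W / R
Rc = 6.3 * 84 / 1467
Rc = 529.2 / 1467
Rc = 0.36 kN

0.36


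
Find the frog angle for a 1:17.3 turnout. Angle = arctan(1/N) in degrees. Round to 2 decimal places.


1/N = 1/17.3 = 0.057803
angle = arctan(0.057803) = 0.057739 rad
angle = 0.057739 * 180/pi = 3.31 degrees

3.31


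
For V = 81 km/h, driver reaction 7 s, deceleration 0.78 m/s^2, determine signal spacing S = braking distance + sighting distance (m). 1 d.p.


V = 81 / 3.6 = 22.5 m/s
Braking distance = 22.5^2 / (2*0.78) = 324.5192 m
Sighting distance = 22.5 * 7 = 157.5 m
S = 324.5192 + 157.5 = 482.0 m

482.0


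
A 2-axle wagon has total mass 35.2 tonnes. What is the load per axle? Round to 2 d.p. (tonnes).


Load per axle = total weight / number of axles
Load = 35.2 / 2
Load = 17.60 tonnes

17.60


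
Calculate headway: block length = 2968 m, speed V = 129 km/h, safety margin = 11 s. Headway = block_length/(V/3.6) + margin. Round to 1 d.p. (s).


V = 129 / 3.6 = 35.8333 m/s
Block traversal time = 2968 / 35.8333 = 82.8279 s
Headway = 82.8279 + 11
Headway = 93.8 s

93.8


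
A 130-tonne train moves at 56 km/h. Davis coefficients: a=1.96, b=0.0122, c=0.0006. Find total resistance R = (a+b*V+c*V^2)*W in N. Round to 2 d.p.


b*V = 0.0122 * 56 = 0.6832
c*V^2 = 0.0006 * 3136 = 1.8816
R_per_t = 1.96 + 0.6832 + 1.8816 = 4.5248 N/t
R_total = 4.5248 * 130 = 588.22 N

588.22


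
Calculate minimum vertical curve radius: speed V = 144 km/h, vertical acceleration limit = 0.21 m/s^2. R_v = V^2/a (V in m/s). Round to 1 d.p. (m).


Convert speed: V = 144 / 3.6 = 40.0 m/s
V^2 = 1600.0 m^2/s^2
R_v = 1600.0 / 0.21
R_v = 7619.0 m

7619.0


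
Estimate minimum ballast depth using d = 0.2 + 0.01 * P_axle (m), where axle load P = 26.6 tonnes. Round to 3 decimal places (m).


d = 0.2 + 0.01 * 26.6
d = 0.2 + 0.266
d = 0.466 m

0.466


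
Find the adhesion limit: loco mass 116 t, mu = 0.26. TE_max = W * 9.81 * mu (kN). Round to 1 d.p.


TE_max = W * g * mu
TE_max = 116 * 9.81 * 0.26
TE_max = 1137.96 * 0.26
TE_max = 295.9 kN

295.9


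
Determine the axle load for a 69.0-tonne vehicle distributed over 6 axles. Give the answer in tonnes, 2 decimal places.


Load per axle = total weight / number of axles
Load = 69.0 / 6
Load = 11.50 tonnes

11.50


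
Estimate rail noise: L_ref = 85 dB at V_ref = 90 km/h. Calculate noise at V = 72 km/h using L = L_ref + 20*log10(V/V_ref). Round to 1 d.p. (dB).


V/V_ref = 72 / 90 = 0.8
log10(0.8) = -0.09691
20 * -0.09691 = -1.9382
L = 85 + -1.9382 = 83.1 dB

83.1


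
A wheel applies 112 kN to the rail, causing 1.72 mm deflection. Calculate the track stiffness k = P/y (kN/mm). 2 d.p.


Track stiffness k = P / y
k = 112 / 1.72
k = 65.12 kN/mm

65.12


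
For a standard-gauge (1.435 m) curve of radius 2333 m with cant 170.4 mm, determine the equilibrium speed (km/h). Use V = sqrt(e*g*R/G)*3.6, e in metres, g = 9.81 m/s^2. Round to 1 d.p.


Convert cant: e = 170.4 mm = 0.1704 m
V_ms = sqrt(0.1704 * 9.81 * 2333 / 1.435)
V_ms = sqrt(2717.699507) = 52.1316 m/s
V = 52.1316 * 3.6 = 187.7 km/h

187.7


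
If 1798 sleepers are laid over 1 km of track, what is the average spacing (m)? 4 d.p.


Spacing = 1000 m / number of sleepers
Spacing = 1000 / 1798
Spacing = 0.5562 m

0.5562


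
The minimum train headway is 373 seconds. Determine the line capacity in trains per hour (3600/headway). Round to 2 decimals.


Capacity = 3600 / headway
Capacity = 3600 / 373
Capacity = 9.65 trains/hour

9.65


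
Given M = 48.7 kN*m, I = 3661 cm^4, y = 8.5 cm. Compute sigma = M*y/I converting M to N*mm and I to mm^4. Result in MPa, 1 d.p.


Convert units:
M = 48.7 kN*m = 48700000 N*mm
y = 8.5 cm = 85 mm
I = 3661 cm^4 = 36610000 mm^4
sigma = 48700000 * 85 / 36610000
sigma = 113.1 MPa

113.1


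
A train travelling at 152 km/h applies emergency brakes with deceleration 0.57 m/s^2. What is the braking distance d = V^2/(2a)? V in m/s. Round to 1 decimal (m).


Convert speed: V = 152 / 3.6 = 42.2222 m/s
V^2 = 1782.716
d = 1782.716 / (2 * 0.57)
d = 1782.716 / 1.14
d = 1563.8 m

1563.8


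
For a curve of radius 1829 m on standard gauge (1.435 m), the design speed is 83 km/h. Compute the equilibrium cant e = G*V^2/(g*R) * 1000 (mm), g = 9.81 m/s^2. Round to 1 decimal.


Convert speed: V = 83 / 3.6 = 23.0556 m/s
Apply formula: e = 1.435 * 23.0556^2 / (9.81 * 1829)
e = 1.435 * 531.5586 / 17942.49
e = 0.042513 m = 42.5 mm

42.5


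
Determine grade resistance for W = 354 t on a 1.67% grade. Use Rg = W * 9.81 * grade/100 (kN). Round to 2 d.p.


Rg = W * 9.81 * grade / 100
Rg = 354 * 9.81 * 1.67 / 100
Rg = 3472.74 * 0.0167
Rg = 57.99 kN

57.99


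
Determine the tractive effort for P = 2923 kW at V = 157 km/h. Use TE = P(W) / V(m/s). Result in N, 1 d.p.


Convert: P = 2923 kW = 2923000 W
V = 157 / 3.6 = 43.6111 m/s
TE = 2923000 / 43.6111
TE = 67024.2 N

67024.2


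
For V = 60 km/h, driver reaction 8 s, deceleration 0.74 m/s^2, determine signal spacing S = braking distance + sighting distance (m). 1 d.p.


V = 60 / 3.6 = 16.6667 m/s
Braking distance = 16.6667^2 / (2*0.74) = 187.6877 m
Sighting distance = 16.6667 * 8 = 133.3333 m
S = 187.6877 + 133.3333 = 321.0 m

321.0


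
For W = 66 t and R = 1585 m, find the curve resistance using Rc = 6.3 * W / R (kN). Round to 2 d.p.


Rc = 6.3 * W / R
Rc = 6.3 * 66 / 1585
Rc = 415.8 / 1585
Rc = 0.26 kN

0.26


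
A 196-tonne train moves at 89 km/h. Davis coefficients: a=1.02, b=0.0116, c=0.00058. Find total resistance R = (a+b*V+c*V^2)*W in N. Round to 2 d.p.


b*V = 0.0116 * 89 = 1.0324
c*V^2 = 0.00058 * 7921 = 4.59418
R_per_t = 1.02 + 1.0324 + 4.59418 = 6.64658 N/t
R_total = 6.64658 * 196 = 1302.73 N

1302.73


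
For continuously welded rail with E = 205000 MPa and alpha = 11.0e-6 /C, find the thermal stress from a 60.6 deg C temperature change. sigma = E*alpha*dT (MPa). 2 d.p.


sigma = E * alpha * dT
sigma = 205000 * 11.0e-6 * 60.6
sigma = 2.255 * 60.6
sigma = 136.65 MPa

136.65


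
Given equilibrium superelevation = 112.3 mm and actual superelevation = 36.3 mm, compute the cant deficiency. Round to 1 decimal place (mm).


Cant deficiency = equilibrium cant - actual cant
CD = 112.3 - 36.3
CD = 76.0 mm

76.0


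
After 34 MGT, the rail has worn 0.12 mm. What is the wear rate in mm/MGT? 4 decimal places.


Wear rate = total wear / cumulative tonnage
Rate = 0.12 / 34
Rate = 0.0035 mm/MGT

0.0035


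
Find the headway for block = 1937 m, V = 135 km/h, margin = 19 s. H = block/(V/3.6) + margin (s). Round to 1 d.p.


V = 135 / 3.6 = 37.5 m/s
Block traversal time = 1937 / 37.5 = 51.6533 s
Headway = 51.6533 + 19
Headway = 70.7 s

70.7


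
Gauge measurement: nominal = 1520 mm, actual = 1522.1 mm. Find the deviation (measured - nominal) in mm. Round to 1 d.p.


Deviation = measured - nominal
Deviation = 1522.1 - 1520
Deviation = 2.1 mm

2.1


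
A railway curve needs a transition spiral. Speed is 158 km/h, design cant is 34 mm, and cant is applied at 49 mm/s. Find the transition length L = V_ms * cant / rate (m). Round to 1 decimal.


Convert speed: V = 158 / 3.6 = 43.8889 m/s
L = 43.8889 * 34 / 49
L = 1492.2222 / 49
L = 30.5 m

30.5


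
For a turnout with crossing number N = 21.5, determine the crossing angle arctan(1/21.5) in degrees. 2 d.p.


1/N = 1/21.5 = 0.046512
angle = arctan(0.046512) = 0.046478 rad
angle = 0.046478 * 180/pi = 2.66 degrees

2.66


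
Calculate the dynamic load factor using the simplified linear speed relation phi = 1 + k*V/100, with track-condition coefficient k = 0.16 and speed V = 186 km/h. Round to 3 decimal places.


phi = 1 + k * V / 100
phi = 1 + 0.16 * 186 / 100
phi = 1 + 0.2976
phi = 1.298

1.298


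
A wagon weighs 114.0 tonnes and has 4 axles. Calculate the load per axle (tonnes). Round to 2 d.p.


Load per axle = total weight / number of axles
Load = 114.0 / 4
Load = 28.50 tonnes

28.50


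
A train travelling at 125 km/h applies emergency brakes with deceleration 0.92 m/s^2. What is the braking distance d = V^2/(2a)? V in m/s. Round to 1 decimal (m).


Convert speed: V = 125 / 3.6 = 34.7222 m/s
V^2 = 1205.6327
d = 1205.6327 / (2 * 0.92)
d = 1205.6327 / 1.84
d = 655.2 m

655.2


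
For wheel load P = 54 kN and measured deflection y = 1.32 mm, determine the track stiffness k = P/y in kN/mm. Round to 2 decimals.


Track stiffness k = P / y
k = 54 / 1.32
k = 40.91 kN/mm

40.91


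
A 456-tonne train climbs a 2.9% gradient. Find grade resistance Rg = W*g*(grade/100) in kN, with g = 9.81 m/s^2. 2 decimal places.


Rg = W * 9.81 * grade / 100
Rg = 456 * 9.81 * 2.9 / 100
Rg = 4473.36 * 0.029
Rg = 129.73 kN

129.73


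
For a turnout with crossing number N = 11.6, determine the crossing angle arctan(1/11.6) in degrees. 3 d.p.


1/N = 1/11.6 = 0.086207
angle = arctan(0.086207) = 0.085994 rad
angle = 0.085994 * 180/pi = 4.927 degrees

4.927


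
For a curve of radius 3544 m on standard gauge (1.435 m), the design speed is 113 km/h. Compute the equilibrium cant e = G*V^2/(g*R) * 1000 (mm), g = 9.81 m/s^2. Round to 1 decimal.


Convert speed: V = 113 / 3.6 = 31.3889 m/s
Apply formula: e = 1.435 * 31.3889^2 / (9.81 * 3544)
e = 1.435 * 985.2623 / 34766.64
e = 0.040667 m = 40.7 mm

40.7


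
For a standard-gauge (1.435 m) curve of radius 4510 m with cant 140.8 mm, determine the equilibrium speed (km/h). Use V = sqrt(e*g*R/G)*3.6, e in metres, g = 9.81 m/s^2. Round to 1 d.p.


Convert cant: e = 140.8 mm = 0.1408 m
V_ms = sqrt(0.1408 * 9.81 * 4510 / 1.435)
V_ms = sqrt(4341.065143) = 65.8868 m/s
V = 65.8868 * 3.6 = 237.2 km/h

237.2


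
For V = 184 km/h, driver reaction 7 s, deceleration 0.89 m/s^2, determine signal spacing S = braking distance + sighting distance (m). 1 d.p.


V = 184 / 3.6 = 51.1111 m/s
Braking distance = 51.1111^2 / (2*0.89) = 1467.6099 m
Sighting distance = 51.1111 * 7 = 357.7778 m
S = 1467.6099 + 357.7778 = 1825.4 m

1825.4


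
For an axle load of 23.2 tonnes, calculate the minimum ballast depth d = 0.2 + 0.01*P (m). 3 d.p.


d = 0.2 + 0.01 * 23.2
d = 0.2 + 0.232
d = 0.432 m

0.432


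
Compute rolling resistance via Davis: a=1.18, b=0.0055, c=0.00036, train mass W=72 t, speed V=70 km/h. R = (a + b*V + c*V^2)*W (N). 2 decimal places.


b*V = 0.0055 * 70 = 0.385
c*V^2 = 0.00036 * 4900 = 1.764
R_per_t = 1.18 + 0.385 + 1.764 = 3.329 N/t
R_total = 3.329 * 72 = 239.69 N

239.69


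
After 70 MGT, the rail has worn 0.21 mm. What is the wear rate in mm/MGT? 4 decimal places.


Wear rate = total wear / cumulative tonnage
Rate = 0.21 / 70
Rate = 0.0030 mm/MGT

0.0030


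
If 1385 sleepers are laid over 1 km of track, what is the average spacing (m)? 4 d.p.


Spacing = 1000 m / number of sleepers
Spacing = 1000 / 1385
Spacing = 0.7220 m

0.7220


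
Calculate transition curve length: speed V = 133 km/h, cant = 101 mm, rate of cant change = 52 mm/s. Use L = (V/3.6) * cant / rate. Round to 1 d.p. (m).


Convert speed: V = 133 / 3.6 = 36.9444 m/s
L = 36.9444 * 101 / 52
L = 3731.3889 / 52
L = 71.8 m

71.8


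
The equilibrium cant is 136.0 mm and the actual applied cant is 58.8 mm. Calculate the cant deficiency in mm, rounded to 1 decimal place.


Cant deficiency = equilibrium cant - actual cant
CD = 136.0 - 58.8
CD = 77.2 mm

77.2


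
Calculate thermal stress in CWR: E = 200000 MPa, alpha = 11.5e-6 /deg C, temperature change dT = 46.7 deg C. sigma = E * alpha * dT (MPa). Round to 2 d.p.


sigma = E * alpha * dT
sigma = 200000 * 11.5e-6 * 46.7
sigma = 2.3 * 46.7
sigma = 107.41 MPa

107.41


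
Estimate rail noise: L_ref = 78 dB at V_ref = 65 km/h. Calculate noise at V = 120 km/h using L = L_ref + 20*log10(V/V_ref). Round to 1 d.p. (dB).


V/V_ref = 120 / 65 = 1.846154
log10(1.846154) = 0.266268
20 * 0.266268 = 5.3254
L = 78 + 5.3254 = 83.3 dB

83.3


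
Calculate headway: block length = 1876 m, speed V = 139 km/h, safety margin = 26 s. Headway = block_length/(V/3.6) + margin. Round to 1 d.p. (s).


V = 139 / 3.6 = 38.6111 m/s
Block traversal time = 1876 / 38.6111 = 48.5871 s
Headway = 48.5871 + 26
Headway = 74.6 s

74.6


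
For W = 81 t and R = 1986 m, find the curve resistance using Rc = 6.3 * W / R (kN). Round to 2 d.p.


Rc = 6.3 * W / R
Rc = 6.3 * 81 / 1986
Rc = 510.3 / 1986
Rc = 0.26 kN

0.26


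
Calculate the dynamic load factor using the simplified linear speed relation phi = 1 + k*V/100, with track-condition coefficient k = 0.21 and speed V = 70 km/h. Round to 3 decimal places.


phi = 1 + k * V / 100
phi = 1 + 0.21 * 70 / 100
phi = 1 + 0.147
phi = 1.147

1.147


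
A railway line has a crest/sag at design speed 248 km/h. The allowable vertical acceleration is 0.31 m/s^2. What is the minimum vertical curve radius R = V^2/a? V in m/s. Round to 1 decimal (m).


Convert speed: V = 248 / 3.6 = 68.8889 m/s
V^2 = 4745.679 m^2/s^2
R_v = 4745.679 / 0.31
R_v = 15308.6 m

15308.6


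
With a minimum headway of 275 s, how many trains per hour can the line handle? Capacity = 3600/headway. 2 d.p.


Capacity = 3600 / headway
Capacity = 3600 / 275
Capacity = 13.09 trains/hour

13.09


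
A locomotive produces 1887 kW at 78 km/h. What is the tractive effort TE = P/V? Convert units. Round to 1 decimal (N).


Convert: P = 1887 kW = 1887000 W
V = 78 / 3.6 = 21.6667 m/s
TE = 1887000 / 21.6667
TE = 87092.3 N

87092.3


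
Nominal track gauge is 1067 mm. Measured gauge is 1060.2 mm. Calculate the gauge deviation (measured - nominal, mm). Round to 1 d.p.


Deviation = measured - nominal
Deviation = 1060.2 - 1067
Deviation = -6.8 mm

-6.8


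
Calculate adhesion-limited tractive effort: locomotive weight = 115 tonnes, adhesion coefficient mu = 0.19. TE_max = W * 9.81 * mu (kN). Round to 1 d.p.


TE_max = W * g * mu
TE_max = 115 * 9.81 * 0.19
TE_max = 1128.15 * 0.19
TE_max = 214.3 kN

214.3


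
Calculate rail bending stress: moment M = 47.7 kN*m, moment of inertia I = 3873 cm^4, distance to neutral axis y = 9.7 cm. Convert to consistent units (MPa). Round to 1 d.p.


Convert units:
M = 47.7 kN*m = 47700000 N*mm
y = 9.7 cm = 97 mm
I = 3873 cm^4 = 38730000 mm^4
sigma = 47700000 * 97 / 38730000
sigma = 119.5 MPa

119.5


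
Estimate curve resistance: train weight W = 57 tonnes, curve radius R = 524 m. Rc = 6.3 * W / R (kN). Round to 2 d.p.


Rc = 6.3 * W / R
Rc = 6.3 * 57 / 524
Rc = 359.1 / 524
Rc = 0.69 kN

0.69


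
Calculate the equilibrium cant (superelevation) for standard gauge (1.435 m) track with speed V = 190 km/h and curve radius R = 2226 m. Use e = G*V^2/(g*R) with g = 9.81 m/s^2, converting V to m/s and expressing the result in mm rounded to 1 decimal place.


Convert speed: V = 190 / 3.6 = 52.7778 m/s
Apply formula: e = 1.435 * 52.7778^2 / (9.81 * 2226)
e = 1.435 * 2785.4938 / 21837.06
e = 0.183046 m = 183.0 mm

183.0


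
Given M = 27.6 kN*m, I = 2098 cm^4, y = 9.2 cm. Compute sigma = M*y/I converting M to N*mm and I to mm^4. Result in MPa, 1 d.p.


Convert units:
M = 27.6 kN*m = 27600000 N*mm
y = 9.2 cm = 92 mm
I = 2098 cm^4 = 20980000 mm^4
sigma = 27600000 * 92 / 20980000
sigma = 121.0 MPa

121.0


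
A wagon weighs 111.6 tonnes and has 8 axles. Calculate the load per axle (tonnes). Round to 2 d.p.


Load per axle = total weight / number of axles
Load = 111.6 / 8
Load = 13.95 tonnes

13.95


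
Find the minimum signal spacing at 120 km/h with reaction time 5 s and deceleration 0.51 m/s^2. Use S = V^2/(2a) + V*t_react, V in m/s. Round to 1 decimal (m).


V = 120 / 3.6 = 33.3333 m/s
Braking distance = 33.3333^2 / (2*0.51) = 1089.3246 m
Sighting distance = 33.3333 * 5 = 166.6667 m
S = 1089.3246 + 166.6667 = 1256.0 m

1256.0


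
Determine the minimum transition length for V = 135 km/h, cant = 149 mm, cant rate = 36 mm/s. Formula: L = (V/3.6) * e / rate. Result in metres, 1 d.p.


Convert speed: V = 135 / 3.6 = 37.5 m/s
L = 37.5 * 149 / 36
L = 5587.5 / 36
L = 155.2 m

155.2


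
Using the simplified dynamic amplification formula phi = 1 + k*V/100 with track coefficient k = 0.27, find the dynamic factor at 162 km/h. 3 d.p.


phi = 1 + k * V / 100
phi = 1 + 0.27 * 162 / 100
phi = 1 + 0.4374
phi = 1.437

1.437


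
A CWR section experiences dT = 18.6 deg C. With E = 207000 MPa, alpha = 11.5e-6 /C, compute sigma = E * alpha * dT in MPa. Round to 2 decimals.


sigma = E * alpha * dT
sigma = 207000 * 11.5e-6 * 18.6
sigma = 2.3805 * 18.6
sigma = 44.28 MPa

44.28


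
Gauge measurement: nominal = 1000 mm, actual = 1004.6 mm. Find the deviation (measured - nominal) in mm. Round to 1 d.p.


Deviation = measured - nominal
Deviation = 1004.6 - 1000
Deviation = 4.6 mm

4.6


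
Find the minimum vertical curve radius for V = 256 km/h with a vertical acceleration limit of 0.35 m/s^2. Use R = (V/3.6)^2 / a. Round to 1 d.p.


Convert speed: V = 256 / 3.6 = 71.1111 m/s
V^2 = 5056.7901 m^2/s^2
R_v = 5056.7901 / 0.35
R_v = 14448.0 m

14448.0


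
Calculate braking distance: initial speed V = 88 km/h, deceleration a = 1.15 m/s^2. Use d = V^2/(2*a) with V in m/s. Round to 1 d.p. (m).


Convert speed: V = 88 / 3.6 = 24.4444 m/s
V^2 = 597.5309
d = 597.5309 / (2 * 1.15)
d = 597.5309 / 2.3
d = 259.8 m

259.8


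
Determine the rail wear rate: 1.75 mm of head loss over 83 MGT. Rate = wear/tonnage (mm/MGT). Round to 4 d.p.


Wear rate = total wear / cumulative tonnage
Rate = 1.75 / 83
Rate = 0.0211 mm/MGT

0.0211


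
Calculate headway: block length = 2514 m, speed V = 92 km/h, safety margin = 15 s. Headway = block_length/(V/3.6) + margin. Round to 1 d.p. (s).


V = 92 / 3.6 = 25.5556 m/s
Block traversal time = 2514 / 25.5556 = 98.3739 s
Headway = 98.3739 + 15
Headway = 113.4 s

113.4


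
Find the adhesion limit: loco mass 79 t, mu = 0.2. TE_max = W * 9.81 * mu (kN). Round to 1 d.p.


TE_max = W * g * mu
TE_max = 79 * 9.81 * 0.2
TE_max = 774.99 * 0.2
TE_max = 155.0 kN

155.0


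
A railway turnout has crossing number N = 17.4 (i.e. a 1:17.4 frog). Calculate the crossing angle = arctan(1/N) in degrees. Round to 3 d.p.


1/N = 1/17.4 = 0.057471
angle = arctan(0.057471) = 0.057408 rad
angle = 0.057408 * 180/pi = 3.289 degrees

3.289


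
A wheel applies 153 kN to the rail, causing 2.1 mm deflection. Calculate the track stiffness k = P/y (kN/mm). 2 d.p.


Track stiffness k = P / y
k = 153 / 2.1
k = 72.86 kN/mm

72.86


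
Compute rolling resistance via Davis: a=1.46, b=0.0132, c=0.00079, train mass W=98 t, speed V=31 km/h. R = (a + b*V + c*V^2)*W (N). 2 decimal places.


b*V = 0.0132 * 31 = 0.4092
c*V^2 = 0.00079 * 961 = 0.75919
R_per_t = 1.46 + 0.4092 + 0.75919 = 2.62839 N/t
R_total = 2.62839 * 98 = 257.58 N

257.58


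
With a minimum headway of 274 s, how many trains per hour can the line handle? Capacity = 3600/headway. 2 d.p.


Capacity = 3600 / headway
Capacity = 3600 / 274
Capacity = 13.14 trains/hour

13.14


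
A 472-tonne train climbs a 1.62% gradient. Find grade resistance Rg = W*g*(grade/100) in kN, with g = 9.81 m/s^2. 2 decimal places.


Rg = W * 9.81 * grade / 100
Rg = 472 * 9.81 * 1.62 / 100
Rg = 4630.32 * 0.0162
Rg = 75.01 kN

75.01


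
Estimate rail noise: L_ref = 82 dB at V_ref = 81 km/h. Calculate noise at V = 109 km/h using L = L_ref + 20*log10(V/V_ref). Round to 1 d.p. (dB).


V/V_ref = 109 / 81 = 1.345679
log10(1.345679) = 0.128941
20 * 0.128941 = 2.5788
L = 82 + 2.5788 = 84.6 dB

84.6


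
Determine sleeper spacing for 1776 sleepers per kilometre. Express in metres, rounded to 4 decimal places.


Spacing = 1000 m / number of sleepers
Spacing = 1000 / 1776
Spacing = 0.5631 m

0.5631


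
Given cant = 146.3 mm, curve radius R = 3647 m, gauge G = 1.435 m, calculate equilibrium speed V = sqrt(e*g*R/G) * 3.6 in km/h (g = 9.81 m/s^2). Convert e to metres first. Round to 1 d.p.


Convert cant: e = 146.3 mm = 0.1463 m
V_ms = sqrt(0.1463 * 9.81 * 3647 / 1.435)
V_ms = sqrt(3647.515917) = 60.3947 m/s
V = 60.3947 * 3.6 = 217.4 km/h

217.4


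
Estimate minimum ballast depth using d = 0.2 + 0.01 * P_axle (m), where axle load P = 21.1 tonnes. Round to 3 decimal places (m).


d = 0.2 + 0.01 * 21.1
d = 0.2 + 0.211
d = 0.411 m

0.411


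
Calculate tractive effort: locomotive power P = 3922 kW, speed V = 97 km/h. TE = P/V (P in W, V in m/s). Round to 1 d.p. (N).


Convert: P = 3922 kW = 3922000 W
V = 97 / 3.6 = 26.9444 m/s
TE = 3922000 / 26.9444
TE = 145558.8 N

145558.8


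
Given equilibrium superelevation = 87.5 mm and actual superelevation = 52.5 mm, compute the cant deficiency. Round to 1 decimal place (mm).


Cant deficiency = equilibrium cant - actual cant
CD = 87.5 - 52.5
CD = 35.0 mm

35.0


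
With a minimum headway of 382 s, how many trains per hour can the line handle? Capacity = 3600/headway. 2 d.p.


Capacity = 3600 / headway
Capacity = 3600 / 382
Capacity = 9.42 trains/hour

9.42


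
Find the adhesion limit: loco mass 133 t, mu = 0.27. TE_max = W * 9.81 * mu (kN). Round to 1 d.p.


TE_max = W * g * mu
TE_max = 133 * 9.81 * 0.27
TE_max = 1304.73 * 0.27
TE_max = 352.3 kN

352.3


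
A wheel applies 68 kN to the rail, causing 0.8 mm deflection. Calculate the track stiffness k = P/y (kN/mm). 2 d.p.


Track stiffness k = P / y
k = 68 / 0.8
k = 85.00 kN/mm

85.00


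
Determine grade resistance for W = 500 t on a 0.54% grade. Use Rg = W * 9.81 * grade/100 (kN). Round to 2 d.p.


Rg = W * 9.81 * grade / 100
Rg = 500 * 9.81 * 0.54 / 100
Rg = 4905.0 * 0.0054
Rg = 26.49 kN

26.49


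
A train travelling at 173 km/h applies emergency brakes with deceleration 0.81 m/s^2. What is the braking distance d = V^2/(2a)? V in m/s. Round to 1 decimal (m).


Convert speed: V = 173 / 3.6 = 48.0556 m/s
V^2 = 2309.3364
d = 2309.3364 / (2 * 0.81)
d = 2309.3364 / 1.62
d = 1425.5 m

1425.5


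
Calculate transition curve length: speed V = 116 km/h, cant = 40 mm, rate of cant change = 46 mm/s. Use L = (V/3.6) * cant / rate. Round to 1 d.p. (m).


Convert speed: V = 116 / 3.6 = 32.2222 m/s
L = 32.2222 * 40 / 46
L = 1288.8889 / 46
L = 28.0 m

28.0


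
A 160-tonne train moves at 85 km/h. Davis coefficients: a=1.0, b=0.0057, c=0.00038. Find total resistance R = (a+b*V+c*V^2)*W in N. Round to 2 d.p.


b*V = 0.0057 * 85 = 0.4845
c*V^2 = 0.00038 * 7225 = 2.7455
R_per_t = 1.0 + 0.4845 + 2.7455 = 4.23 N/t
R_total = 4.23 * 160 = 676.80 N

676.80


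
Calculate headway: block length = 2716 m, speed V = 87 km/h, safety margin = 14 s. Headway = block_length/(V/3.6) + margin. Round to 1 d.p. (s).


V = 87 / 3.6 = 24.1667 m/s
Block traversal time = 2716 / 24.1667 = 112.3862 s
Headway = 112.3862 + 14
Headway = 126.4 s

126.4


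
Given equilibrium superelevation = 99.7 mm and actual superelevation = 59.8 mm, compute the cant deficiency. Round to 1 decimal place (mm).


Cant deficiency = equilibrium cant - actual cant
CD = 99.7 - 59.8
CD = 39.9 mm

39.9


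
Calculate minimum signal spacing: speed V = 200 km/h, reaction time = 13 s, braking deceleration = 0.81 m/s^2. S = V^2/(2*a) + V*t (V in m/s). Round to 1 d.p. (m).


V = 200 / 3.6 = 55.5556 m/s
Braking distance = 55.5556^2 / (2*0.81) = 1905.1974 m
Sighting distance = 55.5556 * 13 = 722.2222 m
S = 1905.1974 + 722.2222 = 2627.4 m

2627.4


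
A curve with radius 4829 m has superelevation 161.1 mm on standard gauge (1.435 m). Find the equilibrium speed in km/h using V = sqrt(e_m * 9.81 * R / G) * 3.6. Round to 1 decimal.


Convert cant: e = 161.1 mm = 0.1611 m
V_ms = sqrt(0.1611 * 9.81 * 4829 / 1.435)
V_ms = sqrt(5318.263511) = 72.9264 m/s
V = 72.9264 * 3.6 = 262.5 km/h

262.5


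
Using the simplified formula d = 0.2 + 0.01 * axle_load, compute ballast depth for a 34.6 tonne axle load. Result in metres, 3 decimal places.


d = 0.2 + 0.01 * 34.6
d = 0.2 + 0.346
d = 0.546 m

0.546


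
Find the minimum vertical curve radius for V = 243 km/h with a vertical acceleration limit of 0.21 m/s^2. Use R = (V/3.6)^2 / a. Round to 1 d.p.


Convert speed: V = 243 / 3.6 = 67.5 m/s
V^2 = 4556.25 m^2/s^2
R_v = 4556.25 / 0.21
R_v = 21696.4 m

21696.4


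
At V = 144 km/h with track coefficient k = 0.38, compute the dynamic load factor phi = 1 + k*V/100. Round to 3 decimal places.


phi = 1 + k * V / 100
phi = 1 + 0.38 * 144 / 100
phi = 1 + 0.5472
phi = 1.547

1.547


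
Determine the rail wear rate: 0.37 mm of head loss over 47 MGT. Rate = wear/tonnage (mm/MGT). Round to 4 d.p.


Wear rate = total wear / cumulative tonnage
Rate = 0.37 / 47
Rate = 0.0079 mm/MGT

0.0079


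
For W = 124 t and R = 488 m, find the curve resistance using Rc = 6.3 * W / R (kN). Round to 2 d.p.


Rc = 6.3 * W / R
Rc = 6.3 * 124 / 488
Rc = 781.2 / 488
Rc = 1.60 kN

1.60


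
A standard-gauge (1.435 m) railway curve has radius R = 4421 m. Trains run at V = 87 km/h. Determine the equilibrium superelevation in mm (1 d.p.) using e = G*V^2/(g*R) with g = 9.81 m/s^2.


Convert speed: V = 87 / 3.6 = 24.1667 m/s
Apply formula: e = 1.435 * 24.1667^2 / (9.81 * 4421)
e = 1.435 * 584.0278 / 43370.01
e = 0.019324 m = 19.3 mm

19.3


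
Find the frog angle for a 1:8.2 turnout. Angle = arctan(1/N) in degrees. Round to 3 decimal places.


1/N = 1/8.2 = 0.121951
angle = arctan(0.121951) = 0.121352 rad
angle = 0.121352 * 180/pi = 6.953 degrees

6.953


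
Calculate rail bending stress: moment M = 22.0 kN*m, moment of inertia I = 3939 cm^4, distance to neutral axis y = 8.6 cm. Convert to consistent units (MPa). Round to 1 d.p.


Convert units:
M = 22.0 kN*m = 22000000 N*mm
y = 8.6 cm = 86 mm
I = 3939 cm^4 = 39390000 mm^4
sigma = 22000000 * 86 / 39390000
sigma = 48.0 MPa

48.0


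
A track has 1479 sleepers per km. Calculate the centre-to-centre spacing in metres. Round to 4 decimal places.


Spacing = 1000 m / number of sleepers
Spacing = 1000 / 1479
Spacing = 0.6761 m

0.6761


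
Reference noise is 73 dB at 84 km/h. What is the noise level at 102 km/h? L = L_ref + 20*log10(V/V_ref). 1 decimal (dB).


V/V_ref = 102 / 84 = 1.214286
log10(1.214286) = 0.084321
20 * 0.084321 = 1.6864
L = 73 + 1.6864 = 74.7 dB

74.7


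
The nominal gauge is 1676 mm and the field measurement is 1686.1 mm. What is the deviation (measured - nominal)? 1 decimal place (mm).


Deviation = measured - nominal
Deviation = 1686.1 - 1676
Deviation = 10.1 mm

10.1


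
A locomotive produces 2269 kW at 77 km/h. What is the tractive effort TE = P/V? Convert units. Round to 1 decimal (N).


Convert: P = 2269 kW = 2269000 W
V = 77 / 3.6 = 21.3889 m/s
TE = 2269000 / 21.3889
TE = 106083.1 N

106083.1


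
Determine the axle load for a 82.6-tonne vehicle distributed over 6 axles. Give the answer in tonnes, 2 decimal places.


Load per axle = total weight / number of axles
Load = 82.6 / 6
Load = 13.77 tonnes

13.77


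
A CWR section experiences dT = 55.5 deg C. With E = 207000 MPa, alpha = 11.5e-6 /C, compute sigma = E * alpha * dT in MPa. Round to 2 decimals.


sigma = E * alpha * dT
sigma = 207000 * 11.5e-6 * 55.5
sigma = 2.3805 * 55.5
sigma = 132.12 MPa

132.12


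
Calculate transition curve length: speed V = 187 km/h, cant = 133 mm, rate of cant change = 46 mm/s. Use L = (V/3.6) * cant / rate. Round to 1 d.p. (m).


Convert speed: V = 187 / 3.6 = 51.9444 m/s
L = 51.9444 * 133 / 46
L = 6908.6111 / 46
L = 150.2 m

150.2


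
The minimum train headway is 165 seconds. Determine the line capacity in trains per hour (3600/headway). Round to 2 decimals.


Capacity = 3600 / headway
Capacity = 3600 / 165
Capacity = 21.82 trains/hour

21.82


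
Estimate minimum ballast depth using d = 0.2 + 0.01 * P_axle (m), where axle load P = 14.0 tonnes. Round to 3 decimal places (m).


d = 0.2 + 0.01 * 14.0
d = 0.2 + 0.14
d = 0.340 m

0.340


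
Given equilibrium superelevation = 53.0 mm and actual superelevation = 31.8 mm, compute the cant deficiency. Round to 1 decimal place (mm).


Cant deficiency = equilibrium cant - actual cant
CD = 53.0 - 31.8
CD = 21.2 mm

21.2


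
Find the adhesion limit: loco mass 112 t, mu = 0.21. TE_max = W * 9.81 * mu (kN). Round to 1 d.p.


TE_max = W * g * mu
TE_max = 112 * 9.81 * 0.21
TE_max = 1098.72 * 0.21
TE_max = 230.7 kN

230.7


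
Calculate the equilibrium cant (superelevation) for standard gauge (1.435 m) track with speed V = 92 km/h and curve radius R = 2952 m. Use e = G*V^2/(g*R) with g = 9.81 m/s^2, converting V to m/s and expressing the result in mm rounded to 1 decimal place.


Convert speed: V = 92 / 3.6 = 25.5556 m/s
Apply formula: e = 1.435 * 25.5556^2 / (9.81 * 2952)
e = 1.435 * 653.0864 / 28959.12
e = 0.032362 m = 32.4 mm

32.4


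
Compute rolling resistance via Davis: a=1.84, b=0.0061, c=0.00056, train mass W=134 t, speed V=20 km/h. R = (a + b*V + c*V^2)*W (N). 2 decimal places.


b*V = 0.0061 * 20 = 0.122
c*V^2 = 0.00056 * 400 = 0.224
R_per_t = 1.84 + 0.122 + 0.224 = 2.186 N/t
R_total = 2.186 * 134 = 292.92 N

292.92


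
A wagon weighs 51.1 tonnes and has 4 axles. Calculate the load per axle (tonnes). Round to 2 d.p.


Load per axle = total weight / number of axles
Load = 51.1 / 4
Load = 12.78 tonnes

12.78


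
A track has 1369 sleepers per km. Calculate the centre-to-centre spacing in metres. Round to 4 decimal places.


Spacing = 1000 m / number of sleepers
Spacing = 1000 / 1369
Spacing = 0.7305 m

0.7305


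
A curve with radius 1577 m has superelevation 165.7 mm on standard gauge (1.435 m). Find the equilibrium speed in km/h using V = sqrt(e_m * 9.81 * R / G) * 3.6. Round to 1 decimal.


Convert cant: e = 165.7 mm = 0.1657 m
V_ms = sqrt(0.1657 * 9.81 * 1577 / 1.435)
V_ms = sqrt(1786.369553) = 42.2655 m/s
V = 42.2655 * 3.6 = 152.2 km/h

152.2


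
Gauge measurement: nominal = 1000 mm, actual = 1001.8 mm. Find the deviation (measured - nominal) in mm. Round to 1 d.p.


Deviation = measured - nominal
Deviation = 1001.8 - 1000
Deviation = 1.8 mm

1.8


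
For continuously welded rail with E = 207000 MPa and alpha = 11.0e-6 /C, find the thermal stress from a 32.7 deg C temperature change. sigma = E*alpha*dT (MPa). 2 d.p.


sigma = E * alpha * dT
sigma = 207000 * 11.0e-6 * 32.7
sigma = 2.277 * 32.7
sigma = 74.46 MPa

74.46


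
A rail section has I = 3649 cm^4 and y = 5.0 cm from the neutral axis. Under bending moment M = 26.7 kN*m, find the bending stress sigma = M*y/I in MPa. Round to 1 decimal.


Convert units:
M = 26.7 kN*m = 26700000 N*mm
y = 5.0 cm = 50 mm
I = 3649 cm^4 = 36490000 mm^4
sigma = 26700000 * 50 / 36490000
sigma = 36.6 MPa

36.6
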